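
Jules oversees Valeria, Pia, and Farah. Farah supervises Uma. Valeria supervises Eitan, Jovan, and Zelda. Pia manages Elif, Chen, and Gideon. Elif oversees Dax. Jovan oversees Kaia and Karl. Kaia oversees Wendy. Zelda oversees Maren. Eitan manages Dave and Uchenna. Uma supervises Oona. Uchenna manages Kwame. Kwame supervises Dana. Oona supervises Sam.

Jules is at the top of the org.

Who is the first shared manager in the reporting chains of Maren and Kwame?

Valeria

Maren's chain of managers is Zelda, Valeria, Jules. Kwame's chain of managers is Uchenna, Eitan, Valeria, Jules. The first manager that appears in both chains is Valeria.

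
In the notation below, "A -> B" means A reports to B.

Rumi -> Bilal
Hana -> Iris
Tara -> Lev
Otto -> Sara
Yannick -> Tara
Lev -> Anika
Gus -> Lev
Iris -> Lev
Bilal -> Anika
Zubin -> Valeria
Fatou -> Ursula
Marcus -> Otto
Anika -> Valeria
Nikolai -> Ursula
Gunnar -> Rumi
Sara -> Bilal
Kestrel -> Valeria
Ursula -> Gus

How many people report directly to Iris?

Iris directly manages Hana. That is 1 direct report.

1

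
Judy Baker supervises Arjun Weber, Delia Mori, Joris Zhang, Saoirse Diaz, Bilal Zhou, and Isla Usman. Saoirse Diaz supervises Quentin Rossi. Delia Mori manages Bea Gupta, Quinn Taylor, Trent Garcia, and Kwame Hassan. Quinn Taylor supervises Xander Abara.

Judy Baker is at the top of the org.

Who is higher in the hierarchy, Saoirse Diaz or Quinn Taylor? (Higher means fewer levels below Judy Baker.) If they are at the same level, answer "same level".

Saoirse Diaz

Saoirse Diaz is 1 level below Judy Baker; Quinn Taylor is 2. Saoirse Diaz is higher.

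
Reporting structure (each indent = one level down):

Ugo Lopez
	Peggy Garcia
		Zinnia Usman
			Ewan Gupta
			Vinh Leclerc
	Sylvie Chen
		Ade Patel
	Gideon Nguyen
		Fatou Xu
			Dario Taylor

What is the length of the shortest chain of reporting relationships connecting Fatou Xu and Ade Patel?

Fatou Xu is 2 levels below Ugo Lopez, and Ade Patel is 2 levels below Ugo Lopez (their lowest common manager). The shortest path runs up from Fatou Xu to Ugo Lopez and back down to Ade Patel: 2 + 2 = 4 links.

4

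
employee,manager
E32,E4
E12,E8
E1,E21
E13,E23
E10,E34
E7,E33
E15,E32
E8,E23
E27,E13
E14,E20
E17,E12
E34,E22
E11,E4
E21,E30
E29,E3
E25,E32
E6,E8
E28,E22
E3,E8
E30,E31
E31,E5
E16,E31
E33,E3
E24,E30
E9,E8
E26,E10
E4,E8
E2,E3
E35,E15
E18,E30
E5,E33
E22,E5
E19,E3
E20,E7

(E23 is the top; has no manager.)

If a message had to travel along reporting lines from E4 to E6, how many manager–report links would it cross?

E4 is 1 level below E8, and E6 is 1 level below E8 (their lowest common manager). The shortest path runs up from E4 to E8 and back down to E6: 1 + 1 = 2 links.

2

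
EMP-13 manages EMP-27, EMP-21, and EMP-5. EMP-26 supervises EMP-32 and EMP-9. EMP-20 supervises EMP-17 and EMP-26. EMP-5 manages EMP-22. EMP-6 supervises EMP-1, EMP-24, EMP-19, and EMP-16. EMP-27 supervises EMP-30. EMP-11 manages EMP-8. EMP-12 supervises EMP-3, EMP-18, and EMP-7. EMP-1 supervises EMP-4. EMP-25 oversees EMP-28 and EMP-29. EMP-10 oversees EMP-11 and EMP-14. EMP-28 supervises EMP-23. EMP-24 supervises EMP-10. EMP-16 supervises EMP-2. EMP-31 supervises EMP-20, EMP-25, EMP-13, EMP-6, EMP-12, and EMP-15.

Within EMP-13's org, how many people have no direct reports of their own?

The people in EMP-13's organization with no one reporting to them are EMP-22, EMP-30, EMP-21. That is 3.

3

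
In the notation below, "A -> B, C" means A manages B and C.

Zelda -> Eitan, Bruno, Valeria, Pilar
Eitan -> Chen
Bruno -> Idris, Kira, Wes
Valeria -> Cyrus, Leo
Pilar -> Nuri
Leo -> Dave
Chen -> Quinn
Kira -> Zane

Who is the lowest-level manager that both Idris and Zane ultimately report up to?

Idris's chain of managers is Bruno, Zelda. Zane's chain of managers is Kira, Bruno, Zelda. The first manager that appears in both chains is Bruno.

Bruno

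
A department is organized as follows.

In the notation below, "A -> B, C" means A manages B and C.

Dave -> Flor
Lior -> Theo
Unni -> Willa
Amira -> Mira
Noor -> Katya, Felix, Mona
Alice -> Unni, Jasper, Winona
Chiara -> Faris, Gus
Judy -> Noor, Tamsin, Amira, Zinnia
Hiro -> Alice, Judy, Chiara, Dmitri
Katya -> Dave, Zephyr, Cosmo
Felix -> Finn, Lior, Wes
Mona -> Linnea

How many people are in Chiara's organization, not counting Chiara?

2

Chiara directly manages Faris, Gus. Faris has no reports. Gus has no reports. So Chiara's organization is 2 direct reports plus everyone under them: 1 + 1 = 2.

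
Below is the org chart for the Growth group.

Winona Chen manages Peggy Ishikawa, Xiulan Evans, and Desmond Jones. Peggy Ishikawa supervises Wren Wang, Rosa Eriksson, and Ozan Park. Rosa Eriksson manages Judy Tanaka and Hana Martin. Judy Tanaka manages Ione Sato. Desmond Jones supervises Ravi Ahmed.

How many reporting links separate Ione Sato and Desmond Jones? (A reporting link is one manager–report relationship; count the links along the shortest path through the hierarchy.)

5

Ione Sato is 4 levels below Winona Chen, and Desmond Jones is 1 level below Winona Chen (their lowest common manager). The shortest path runs up from Ione Sato to Winona Chen and back down to Desmond Jones: 4 + 1 = 5 links.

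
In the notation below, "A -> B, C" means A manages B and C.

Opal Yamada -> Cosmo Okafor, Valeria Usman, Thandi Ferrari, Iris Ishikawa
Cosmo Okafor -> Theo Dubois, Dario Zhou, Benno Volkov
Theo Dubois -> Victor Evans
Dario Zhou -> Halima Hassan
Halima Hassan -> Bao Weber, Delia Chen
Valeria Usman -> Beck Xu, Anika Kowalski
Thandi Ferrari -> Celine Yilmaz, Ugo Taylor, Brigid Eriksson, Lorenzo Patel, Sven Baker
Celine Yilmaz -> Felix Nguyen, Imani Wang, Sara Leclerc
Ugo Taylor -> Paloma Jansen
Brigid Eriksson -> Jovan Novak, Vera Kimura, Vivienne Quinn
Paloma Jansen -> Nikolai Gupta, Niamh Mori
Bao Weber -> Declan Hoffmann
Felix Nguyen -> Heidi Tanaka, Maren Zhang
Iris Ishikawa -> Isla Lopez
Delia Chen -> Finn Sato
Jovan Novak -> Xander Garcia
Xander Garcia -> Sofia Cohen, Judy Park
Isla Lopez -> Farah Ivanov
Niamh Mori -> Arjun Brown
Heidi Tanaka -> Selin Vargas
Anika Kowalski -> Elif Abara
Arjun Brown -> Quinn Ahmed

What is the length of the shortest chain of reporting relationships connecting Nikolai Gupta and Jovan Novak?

5

Nikolai Gupta is 3 levels below Thandi Ferrari, and Jovan Novak is 2 levels below Thandi Ferrari (their lowest common manager). The shortest path runs up from Nikolai Gupta to Thandi Ferrari and back down to Jovan Novak: 3 + 2 = 5 links.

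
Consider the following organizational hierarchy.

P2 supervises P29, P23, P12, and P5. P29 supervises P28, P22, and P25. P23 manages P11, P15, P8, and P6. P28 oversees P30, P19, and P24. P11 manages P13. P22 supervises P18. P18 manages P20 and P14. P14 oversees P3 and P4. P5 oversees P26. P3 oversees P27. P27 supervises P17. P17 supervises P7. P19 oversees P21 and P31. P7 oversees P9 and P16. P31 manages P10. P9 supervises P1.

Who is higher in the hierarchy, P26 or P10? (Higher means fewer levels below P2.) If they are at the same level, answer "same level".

P26 is 2 levels below P2; P10 is 5. P26 is higher.

P26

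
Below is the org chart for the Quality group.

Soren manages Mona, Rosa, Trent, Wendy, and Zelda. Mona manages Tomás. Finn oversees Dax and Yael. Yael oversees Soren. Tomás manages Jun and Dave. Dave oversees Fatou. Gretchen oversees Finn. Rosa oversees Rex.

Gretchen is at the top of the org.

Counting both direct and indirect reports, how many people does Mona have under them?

Mona directly manages Tomás. Under Tomás: Dave, Fatou, Jun (3). That's 4 in total.

4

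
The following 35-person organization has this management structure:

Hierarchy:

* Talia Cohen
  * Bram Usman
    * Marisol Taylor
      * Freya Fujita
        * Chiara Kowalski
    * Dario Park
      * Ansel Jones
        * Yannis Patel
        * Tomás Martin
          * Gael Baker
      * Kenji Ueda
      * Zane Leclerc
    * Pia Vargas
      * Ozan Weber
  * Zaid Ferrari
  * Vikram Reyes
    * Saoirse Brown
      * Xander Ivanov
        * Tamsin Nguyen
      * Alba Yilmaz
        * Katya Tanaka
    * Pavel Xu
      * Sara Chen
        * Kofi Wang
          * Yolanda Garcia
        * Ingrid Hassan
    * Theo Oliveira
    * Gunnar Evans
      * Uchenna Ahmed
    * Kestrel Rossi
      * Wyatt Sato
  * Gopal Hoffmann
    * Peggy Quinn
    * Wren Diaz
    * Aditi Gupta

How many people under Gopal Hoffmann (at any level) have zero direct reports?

3

The people in Gopal Hoffmann's organization with no one reporting to them are Aditi Gupta, Wren Diaz, Peggy Quinn. That is 3.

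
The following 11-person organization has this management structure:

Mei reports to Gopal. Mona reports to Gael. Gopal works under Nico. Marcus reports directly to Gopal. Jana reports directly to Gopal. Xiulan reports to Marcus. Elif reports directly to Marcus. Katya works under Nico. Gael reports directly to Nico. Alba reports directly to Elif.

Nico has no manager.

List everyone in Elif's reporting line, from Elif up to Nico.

Elif -> Marcus -> Gopal -> Nico

Elif reports to Marcus. Marcus reports to Gopal. Gopal reports to Nico. Nico is at the top.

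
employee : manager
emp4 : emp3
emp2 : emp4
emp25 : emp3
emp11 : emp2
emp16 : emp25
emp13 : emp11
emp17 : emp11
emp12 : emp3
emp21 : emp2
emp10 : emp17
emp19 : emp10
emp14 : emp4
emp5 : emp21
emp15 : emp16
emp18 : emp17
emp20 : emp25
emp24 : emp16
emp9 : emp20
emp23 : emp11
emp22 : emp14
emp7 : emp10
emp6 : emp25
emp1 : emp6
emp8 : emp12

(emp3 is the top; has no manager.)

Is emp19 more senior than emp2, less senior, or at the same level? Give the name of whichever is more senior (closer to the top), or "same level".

emp19 is 6 levels below emp3; emp2 is 2. emp2 is higher.

emp2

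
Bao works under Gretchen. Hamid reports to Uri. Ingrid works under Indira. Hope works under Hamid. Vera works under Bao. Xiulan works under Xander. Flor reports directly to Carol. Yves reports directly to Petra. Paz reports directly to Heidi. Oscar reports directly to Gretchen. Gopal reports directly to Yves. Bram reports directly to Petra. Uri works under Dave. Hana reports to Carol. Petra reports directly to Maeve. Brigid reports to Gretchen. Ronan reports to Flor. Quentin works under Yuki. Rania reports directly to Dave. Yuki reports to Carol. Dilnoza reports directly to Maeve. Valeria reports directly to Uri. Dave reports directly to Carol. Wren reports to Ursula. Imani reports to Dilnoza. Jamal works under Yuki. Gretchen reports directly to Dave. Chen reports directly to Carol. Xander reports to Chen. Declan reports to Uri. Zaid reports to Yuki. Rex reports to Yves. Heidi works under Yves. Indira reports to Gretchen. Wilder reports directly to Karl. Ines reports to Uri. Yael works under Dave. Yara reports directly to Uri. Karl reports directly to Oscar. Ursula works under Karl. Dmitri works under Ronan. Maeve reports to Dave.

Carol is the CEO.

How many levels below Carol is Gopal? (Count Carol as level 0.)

5

Chain from Gopal up to Carol: Gopal → Yves → Petra → Maeve → Dave → Carol. That is 5 steps up, so Gopal is 5 levels below Carol.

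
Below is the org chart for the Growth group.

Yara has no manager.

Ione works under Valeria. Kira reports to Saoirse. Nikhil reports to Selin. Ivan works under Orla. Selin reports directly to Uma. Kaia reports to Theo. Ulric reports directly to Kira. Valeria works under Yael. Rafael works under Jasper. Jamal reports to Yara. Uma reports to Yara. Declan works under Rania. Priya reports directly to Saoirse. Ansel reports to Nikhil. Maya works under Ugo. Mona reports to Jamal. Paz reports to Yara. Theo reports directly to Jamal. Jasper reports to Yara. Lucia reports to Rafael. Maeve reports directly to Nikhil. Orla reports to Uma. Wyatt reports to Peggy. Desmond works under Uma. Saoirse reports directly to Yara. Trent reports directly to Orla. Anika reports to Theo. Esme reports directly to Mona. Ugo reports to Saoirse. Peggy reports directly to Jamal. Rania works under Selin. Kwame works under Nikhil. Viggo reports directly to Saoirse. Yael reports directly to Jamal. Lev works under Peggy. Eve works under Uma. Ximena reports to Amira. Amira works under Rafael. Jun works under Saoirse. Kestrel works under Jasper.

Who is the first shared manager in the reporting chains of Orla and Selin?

Orla's chain of managers is Uma, Yara. Selin's chain of managers is Uma, Yara. The first manager that appears in both chains is Uma.

Uma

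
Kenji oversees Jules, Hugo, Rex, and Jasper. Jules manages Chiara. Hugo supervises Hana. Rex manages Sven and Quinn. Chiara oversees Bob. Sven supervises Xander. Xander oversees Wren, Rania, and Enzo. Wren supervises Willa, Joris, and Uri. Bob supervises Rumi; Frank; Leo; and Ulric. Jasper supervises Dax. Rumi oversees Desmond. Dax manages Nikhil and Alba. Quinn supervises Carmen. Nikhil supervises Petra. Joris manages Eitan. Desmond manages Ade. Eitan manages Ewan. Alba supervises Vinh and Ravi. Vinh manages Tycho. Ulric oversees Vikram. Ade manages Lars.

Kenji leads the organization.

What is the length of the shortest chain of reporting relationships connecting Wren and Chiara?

Wren is 4 levels below Kenji, and Chiara is 2 levels below Kenji (their lowest common manager). The shortest path runs up from Wren to Kenji and back down to Chiara: 4 + 2 = 6 links.

6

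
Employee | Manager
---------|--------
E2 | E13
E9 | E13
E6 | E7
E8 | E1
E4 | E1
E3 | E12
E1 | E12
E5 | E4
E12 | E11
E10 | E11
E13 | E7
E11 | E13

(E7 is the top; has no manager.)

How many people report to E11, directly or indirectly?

E11 directly manages E12, E10. Under E12: E1, E4, E5, E8, E3 (5). E10 has no reports. So E11's organization is 2 direct reports plus everyone under them: 6 + 1 = 7.

7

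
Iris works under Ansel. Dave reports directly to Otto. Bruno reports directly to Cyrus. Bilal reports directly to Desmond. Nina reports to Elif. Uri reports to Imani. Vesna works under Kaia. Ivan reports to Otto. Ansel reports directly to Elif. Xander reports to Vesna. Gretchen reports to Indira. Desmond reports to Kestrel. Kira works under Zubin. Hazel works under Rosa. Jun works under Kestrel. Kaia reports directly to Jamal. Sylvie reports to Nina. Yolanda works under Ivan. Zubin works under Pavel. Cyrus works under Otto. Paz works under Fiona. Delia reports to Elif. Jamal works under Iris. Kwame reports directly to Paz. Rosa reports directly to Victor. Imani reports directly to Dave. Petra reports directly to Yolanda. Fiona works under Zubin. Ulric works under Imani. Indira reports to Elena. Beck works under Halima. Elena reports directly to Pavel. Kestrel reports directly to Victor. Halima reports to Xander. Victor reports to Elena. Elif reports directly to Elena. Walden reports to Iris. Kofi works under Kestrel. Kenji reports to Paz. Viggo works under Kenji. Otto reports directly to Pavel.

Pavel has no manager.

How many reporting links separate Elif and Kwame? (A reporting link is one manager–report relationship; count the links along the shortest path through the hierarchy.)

6

Elif is 2 levels below Pavel, and Kwame is 4 levels below Pavel (their lowest common manager). The shortest path runs up from Elif to Pavel and back down to Kwame: 2 + 4 = 6 links.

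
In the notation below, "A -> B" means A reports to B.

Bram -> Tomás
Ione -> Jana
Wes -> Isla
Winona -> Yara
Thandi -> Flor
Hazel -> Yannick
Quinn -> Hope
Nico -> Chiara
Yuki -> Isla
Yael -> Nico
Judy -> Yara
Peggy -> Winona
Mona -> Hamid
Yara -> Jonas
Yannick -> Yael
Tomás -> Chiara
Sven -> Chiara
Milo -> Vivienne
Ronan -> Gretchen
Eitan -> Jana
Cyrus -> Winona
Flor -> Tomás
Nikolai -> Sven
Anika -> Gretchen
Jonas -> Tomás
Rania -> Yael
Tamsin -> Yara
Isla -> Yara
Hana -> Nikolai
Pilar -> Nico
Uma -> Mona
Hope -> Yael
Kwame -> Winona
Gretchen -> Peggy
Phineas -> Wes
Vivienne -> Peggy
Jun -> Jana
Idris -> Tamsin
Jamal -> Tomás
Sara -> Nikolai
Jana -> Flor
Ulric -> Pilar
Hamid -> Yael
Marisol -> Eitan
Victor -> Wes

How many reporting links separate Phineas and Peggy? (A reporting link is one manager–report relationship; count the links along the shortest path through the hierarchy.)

5

Phineas is 3 levels below Yara, and Peggy is 2 levels below Yara (their lowest common manager). The shortest path runs up from Phineas to Yara and back down to Peggy: 3 + 2 = 5 links.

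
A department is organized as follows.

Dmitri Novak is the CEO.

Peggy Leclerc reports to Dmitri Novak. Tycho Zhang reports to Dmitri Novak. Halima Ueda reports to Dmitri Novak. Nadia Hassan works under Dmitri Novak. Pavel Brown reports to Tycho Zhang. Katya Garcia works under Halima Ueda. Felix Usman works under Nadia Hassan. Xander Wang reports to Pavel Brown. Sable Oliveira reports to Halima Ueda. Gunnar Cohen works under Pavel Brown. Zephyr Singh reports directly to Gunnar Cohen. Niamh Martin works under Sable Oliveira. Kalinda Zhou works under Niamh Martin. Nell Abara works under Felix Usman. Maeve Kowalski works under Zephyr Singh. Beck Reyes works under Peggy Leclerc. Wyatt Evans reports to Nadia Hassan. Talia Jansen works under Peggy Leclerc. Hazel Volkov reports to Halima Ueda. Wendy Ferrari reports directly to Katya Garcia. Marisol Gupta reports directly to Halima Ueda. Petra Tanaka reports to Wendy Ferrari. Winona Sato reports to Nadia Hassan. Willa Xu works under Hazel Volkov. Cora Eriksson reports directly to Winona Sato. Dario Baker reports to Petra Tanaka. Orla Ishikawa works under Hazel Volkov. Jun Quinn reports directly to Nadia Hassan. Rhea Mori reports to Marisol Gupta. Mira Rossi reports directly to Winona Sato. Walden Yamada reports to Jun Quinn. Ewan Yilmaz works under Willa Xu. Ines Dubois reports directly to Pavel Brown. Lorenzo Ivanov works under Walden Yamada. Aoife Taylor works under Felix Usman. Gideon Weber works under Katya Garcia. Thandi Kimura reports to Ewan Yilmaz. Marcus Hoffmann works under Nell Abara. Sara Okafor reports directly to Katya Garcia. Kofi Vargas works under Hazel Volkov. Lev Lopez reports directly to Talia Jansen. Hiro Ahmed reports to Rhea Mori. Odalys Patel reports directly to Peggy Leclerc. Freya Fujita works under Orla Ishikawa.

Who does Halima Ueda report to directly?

Halima Ueda reports directly to Dmitri Novak.

Dmitri Novak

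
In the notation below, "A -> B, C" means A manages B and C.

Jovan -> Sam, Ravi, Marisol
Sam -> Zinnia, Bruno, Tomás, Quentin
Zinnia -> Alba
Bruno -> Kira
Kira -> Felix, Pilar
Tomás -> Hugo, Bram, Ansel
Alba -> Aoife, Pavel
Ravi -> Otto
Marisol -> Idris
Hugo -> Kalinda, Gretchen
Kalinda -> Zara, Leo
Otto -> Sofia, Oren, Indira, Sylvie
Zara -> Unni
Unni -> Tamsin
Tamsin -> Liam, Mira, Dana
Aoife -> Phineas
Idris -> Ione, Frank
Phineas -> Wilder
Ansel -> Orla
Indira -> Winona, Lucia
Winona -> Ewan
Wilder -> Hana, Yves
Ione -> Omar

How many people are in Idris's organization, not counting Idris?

Idris directly manages Ione, Frank. Under Ione: Omar (1). Frank has no reports. So Idris's organization is 2 direct reports plus everyone under them: 2 + 1 = 3.

3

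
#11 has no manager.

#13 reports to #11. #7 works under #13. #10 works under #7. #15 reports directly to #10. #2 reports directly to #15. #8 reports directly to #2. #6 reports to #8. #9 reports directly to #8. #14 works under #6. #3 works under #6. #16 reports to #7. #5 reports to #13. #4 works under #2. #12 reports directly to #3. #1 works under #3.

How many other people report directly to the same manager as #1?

#1 reports to #3. #3's other direct reports are #12 — 1 peer.

1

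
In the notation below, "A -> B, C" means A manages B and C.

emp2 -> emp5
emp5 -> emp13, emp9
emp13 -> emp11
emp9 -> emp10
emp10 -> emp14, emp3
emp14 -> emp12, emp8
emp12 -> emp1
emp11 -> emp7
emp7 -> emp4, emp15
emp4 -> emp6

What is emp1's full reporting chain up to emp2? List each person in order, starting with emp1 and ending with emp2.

emp1 reports to emp12. emp12 reports to emp14. emp14 reports to emp10. emp10 reports to emp9. emp9 reports to emp5. emp5 reports to emp2. emp2 is at the top.

emp1 -> emp12 -> emp14 -> emp10 -> emp9 -> emp5 -> emp2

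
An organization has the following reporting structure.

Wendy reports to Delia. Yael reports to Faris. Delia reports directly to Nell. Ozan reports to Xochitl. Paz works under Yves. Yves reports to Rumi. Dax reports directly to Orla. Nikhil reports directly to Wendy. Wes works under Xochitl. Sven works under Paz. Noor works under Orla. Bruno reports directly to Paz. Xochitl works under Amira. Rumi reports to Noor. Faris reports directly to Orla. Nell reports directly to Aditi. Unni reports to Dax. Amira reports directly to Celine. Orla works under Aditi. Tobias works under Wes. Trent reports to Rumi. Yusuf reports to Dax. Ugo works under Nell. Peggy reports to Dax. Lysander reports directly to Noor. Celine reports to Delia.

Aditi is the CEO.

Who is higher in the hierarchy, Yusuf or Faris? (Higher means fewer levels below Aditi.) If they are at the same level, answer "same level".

Yusuf is 3 levels below Aditi; Faris is 2. Faris is higher.

Faris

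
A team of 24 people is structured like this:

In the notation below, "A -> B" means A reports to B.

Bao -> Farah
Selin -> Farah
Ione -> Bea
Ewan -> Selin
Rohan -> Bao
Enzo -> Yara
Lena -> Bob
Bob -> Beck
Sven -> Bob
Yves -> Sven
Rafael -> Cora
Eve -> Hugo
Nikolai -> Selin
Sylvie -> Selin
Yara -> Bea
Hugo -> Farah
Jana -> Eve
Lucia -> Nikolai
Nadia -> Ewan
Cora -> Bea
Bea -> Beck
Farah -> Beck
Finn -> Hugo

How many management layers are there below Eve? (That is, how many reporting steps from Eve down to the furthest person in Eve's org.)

1

The longest chain under Eve runs Eve → Jana, which is 1 level below Eve.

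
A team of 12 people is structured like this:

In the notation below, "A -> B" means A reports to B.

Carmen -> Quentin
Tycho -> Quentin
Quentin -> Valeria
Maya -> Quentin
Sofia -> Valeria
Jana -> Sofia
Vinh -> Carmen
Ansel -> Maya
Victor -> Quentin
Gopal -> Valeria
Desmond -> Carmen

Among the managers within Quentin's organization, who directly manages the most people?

Direct-report counts within Quentin's organization: Quentin has 4; Maya has 1; Carmen has 2. The largest is 4, held by Quentin.

Quentin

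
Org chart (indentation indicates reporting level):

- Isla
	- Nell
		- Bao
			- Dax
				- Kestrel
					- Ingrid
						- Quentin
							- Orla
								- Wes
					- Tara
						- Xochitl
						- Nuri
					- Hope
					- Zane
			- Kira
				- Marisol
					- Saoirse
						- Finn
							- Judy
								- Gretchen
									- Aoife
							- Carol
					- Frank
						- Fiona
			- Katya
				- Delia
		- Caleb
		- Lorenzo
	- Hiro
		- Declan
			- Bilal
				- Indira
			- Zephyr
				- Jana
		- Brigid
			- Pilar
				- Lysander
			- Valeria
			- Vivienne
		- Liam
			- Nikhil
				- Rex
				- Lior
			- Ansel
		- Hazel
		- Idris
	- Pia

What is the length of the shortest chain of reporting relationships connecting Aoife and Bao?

7

Aoife is in Bao's organization: the chain from Aoife up to Bao is Aoife → Gretchen → Judy → Finn → Saoirse → Marisol → Kira → Bao, which is 7 links.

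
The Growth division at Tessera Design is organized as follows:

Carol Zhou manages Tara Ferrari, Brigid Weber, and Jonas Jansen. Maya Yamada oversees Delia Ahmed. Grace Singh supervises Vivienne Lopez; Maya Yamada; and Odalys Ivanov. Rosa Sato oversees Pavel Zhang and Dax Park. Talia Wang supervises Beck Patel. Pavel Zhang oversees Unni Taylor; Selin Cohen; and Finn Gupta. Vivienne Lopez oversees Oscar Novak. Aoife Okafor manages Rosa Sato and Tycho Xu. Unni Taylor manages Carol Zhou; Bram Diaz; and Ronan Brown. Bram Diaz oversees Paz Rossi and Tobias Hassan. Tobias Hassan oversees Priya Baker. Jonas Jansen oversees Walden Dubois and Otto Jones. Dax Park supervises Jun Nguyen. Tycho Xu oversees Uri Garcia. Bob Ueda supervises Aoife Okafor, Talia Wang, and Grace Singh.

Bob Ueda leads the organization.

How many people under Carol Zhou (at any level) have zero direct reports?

4

The people in Carol Zhou's organization with no one reporting to them are Tara Ferrari, Brigid Weber, Walden Dubois, Otto Jones. That is 4.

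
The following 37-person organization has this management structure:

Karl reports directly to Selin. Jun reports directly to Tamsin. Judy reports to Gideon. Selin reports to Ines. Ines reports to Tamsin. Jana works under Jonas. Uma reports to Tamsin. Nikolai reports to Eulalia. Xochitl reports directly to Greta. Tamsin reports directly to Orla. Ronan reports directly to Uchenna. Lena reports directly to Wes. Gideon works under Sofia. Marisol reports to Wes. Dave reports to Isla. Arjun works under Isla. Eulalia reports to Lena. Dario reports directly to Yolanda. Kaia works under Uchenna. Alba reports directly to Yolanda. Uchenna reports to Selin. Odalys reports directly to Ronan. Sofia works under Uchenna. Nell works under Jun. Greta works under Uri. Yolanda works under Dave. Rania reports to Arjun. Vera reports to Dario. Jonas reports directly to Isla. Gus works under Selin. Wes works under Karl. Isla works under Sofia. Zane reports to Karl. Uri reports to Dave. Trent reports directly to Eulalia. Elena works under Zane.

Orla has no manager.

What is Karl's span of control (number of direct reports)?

2

Karl directly manages Wes, Zane. That is 2 direct reports.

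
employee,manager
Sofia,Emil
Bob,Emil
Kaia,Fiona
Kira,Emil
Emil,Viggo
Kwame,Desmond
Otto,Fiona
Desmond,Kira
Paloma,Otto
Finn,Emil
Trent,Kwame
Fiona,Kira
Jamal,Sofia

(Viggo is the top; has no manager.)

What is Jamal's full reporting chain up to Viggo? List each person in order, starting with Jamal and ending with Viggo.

Jamal reports to Sofia. Sofia reports to Emil. Emil reports to Viggo. Viggo is at the top.

Jamal -> Sofia -> Emil -> Viggo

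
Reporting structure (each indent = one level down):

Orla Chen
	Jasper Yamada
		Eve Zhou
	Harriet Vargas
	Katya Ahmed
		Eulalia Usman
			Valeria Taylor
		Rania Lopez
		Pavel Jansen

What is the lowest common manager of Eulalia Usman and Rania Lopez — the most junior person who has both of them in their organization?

Katya Ahmed

Eulalia Usman's chain of managers is Katya Ahmed, Orla Chen. Rania Lopez's chain of managers is Katya Ahmed, Orla Chen. The first manager that appears in both chains is Katya Ahmed.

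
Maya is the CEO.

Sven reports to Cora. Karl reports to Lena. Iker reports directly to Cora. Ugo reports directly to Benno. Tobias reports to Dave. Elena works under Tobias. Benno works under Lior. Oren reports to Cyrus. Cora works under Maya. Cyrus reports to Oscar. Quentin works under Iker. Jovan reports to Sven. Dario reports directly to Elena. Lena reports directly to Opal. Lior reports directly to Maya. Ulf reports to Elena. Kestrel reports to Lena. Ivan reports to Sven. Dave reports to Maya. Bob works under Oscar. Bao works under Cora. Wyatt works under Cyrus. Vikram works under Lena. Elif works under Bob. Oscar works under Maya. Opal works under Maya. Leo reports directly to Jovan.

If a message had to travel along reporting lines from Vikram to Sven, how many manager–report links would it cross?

5

Vikram is 3 levels below Maya, and Sven is 2 levels below Maya (their lowest common manager). The shortest path runs up from Vikram to Maya and back down to Sven: 3 + 2 = 5 links.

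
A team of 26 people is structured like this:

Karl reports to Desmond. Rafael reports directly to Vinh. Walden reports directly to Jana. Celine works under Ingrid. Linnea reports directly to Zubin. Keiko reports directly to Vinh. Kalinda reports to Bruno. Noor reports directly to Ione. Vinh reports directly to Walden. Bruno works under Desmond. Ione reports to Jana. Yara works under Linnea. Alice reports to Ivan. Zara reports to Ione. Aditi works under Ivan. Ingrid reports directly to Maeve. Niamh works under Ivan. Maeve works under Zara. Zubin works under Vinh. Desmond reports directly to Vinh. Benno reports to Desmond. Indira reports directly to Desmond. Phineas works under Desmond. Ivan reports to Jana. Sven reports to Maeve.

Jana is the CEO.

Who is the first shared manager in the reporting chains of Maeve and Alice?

Jana

Maeve's chain of managers is Zara, Ione, Jana. Alice's chain of managers is Ivan, Jana. The first manager that appears in both chains is Jana.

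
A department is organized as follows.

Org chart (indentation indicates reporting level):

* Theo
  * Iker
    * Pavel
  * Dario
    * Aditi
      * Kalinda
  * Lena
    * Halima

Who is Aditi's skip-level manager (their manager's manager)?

Theo

Aditi reports to Dario, and Dario reports to Theo. So Aditi's skip-level manager is Theo.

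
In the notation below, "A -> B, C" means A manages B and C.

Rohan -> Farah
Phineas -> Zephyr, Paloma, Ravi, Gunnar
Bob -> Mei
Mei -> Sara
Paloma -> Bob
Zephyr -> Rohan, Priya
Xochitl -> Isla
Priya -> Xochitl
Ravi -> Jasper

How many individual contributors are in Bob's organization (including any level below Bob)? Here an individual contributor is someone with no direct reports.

The only person in Bob's organization with no one reporting to them is Sara. That is 1.

1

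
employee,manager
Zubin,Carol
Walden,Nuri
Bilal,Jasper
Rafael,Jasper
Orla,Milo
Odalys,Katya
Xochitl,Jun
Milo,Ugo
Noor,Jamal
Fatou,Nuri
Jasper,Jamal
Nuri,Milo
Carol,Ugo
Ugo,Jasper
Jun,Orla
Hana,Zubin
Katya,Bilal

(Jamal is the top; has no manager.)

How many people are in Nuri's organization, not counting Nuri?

Nuri directly manages Fatou, Walden. Fatou has no reports. Walden has no reports. So Nuri's organization is 2 direct reports plus everyone under them: 1 + 1 = 2.

2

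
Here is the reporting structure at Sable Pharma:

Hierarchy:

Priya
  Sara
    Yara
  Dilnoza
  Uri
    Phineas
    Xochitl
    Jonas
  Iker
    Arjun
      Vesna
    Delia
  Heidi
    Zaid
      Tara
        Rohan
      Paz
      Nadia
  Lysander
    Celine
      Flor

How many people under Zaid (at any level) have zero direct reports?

The people in Zaid's organization with no one reporting to them are Nadia, Paz, Rohan. That is 3.

3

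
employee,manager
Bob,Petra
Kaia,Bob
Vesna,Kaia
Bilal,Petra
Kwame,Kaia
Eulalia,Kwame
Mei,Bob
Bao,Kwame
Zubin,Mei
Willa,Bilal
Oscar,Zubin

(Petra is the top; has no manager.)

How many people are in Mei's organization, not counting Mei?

Mei directly manages Zubin. Under Zubin: Oscar (1). That's 2 in total.

2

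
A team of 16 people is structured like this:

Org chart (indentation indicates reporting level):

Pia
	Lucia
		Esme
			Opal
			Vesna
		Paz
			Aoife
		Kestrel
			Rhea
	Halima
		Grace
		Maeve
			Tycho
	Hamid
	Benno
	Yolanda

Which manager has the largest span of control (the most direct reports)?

Pia

Direct-report counts: Pia has 5; Halima has 2; Maeve has 1; Lucia has 3; Kestrel has 1; Paz has 1; Esme has 2. The largest is 5, held by Pia.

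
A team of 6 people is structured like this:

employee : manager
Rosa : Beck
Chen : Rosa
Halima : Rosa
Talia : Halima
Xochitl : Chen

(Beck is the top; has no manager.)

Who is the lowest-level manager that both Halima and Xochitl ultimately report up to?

Rosa

Halima's chain of managers is Rosa, Beck. Xochitl's chain of managers is Chen, Rosa, Beck. The first manager that appears in both chains is Rosa.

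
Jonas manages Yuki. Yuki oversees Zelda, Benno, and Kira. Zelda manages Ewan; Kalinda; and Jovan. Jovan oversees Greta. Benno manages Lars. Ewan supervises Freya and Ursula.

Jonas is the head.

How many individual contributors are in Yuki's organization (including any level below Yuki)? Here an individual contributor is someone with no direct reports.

The people in Yuki's organization with no one reporting to them are Kira, Lars, Kalinda, Freya, Ursula, Greta. That is 6.

6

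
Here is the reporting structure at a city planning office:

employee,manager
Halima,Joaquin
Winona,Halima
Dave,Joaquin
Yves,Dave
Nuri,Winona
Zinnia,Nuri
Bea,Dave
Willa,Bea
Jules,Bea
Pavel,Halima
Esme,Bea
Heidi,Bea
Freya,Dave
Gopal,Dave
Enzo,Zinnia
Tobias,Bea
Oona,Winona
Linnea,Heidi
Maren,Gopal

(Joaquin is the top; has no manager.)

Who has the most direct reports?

Bea

Direct-report counts: Joaquin has 2; Dave has 4; Gopal has 1; Bea has 5; Heidi has 1; Halima has 2; Winona has 2; Nuri has 1; Zinnia has 1. The largest is 5, held by Bea.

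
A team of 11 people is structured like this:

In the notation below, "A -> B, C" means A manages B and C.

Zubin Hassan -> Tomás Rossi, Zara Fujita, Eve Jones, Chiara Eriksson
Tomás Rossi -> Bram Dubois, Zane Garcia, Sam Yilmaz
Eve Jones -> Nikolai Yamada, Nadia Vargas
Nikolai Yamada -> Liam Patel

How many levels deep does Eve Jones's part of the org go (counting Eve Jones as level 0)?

The longest chain under Eve Jones runs Eve Jones → Nikolai Yamada → Liam Patel, which is 2 levels below Eve Jones.

2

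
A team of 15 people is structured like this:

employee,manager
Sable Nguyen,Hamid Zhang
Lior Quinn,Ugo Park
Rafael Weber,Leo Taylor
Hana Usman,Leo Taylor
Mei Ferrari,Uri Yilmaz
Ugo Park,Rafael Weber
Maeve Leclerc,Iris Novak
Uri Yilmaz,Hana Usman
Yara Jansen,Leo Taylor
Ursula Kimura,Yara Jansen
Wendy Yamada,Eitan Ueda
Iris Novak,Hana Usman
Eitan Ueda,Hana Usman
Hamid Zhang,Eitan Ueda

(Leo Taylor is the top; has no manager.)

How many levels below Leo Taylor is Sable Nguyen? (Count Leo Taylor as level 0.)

4

Chain from Sable Nguyen up to Leo Taylor: Sable Nguyen → Hamid Zhang → Eitan Ueda → Hana Usman → Leo Taylor. That is 4 steps up, so Sable Nguyen is 4 levels below Leo Taylor.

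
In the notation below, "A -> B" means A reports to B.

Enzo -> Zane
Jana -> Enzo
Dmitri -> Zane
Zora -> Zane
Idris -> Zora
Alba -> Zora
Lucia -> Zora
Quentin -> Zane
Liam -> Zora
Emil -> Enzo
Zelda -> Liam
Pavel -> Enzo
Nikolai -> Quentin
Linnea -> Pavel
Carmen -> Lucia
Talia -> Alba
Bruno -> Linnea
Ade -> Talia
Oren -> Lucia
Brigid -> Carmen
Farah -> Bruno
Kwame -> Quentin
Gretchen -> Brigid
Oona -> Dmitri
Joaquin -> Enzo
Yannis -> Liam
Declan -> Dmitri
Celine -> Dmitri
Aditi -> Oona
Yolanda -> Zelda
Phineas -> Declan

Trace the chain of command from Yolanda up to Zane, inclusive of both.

Yolanda reports to Zelda. Zelda reports to Liam. Liam reports to Zora. Zora reports to Zane. Zane is at the top.

Yolanda -> Zelda -> Liam -> Zora -> Zane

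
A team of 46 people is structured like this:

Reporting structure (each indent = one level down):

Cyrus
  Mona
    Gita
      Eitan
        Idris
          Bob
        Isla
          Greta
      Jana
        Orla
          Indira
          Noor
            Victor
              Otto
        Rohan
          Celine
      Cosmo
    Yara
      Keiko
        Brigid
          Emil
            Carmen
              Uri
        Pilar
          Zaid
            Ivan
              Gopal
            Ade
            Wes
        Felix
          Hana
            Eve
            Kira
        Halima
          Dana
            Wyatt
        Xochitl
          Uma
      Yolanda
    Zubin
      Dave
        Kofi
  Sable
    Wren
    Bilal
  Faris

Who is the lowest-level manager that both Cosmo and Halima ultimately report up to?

Cosmo's chain of managers is Gita, Mona, Cyrus. Halima's chain of managers is Keiko, Yara, Mona, Cyrus. The first manager that appears in both chains is Mona.

Mona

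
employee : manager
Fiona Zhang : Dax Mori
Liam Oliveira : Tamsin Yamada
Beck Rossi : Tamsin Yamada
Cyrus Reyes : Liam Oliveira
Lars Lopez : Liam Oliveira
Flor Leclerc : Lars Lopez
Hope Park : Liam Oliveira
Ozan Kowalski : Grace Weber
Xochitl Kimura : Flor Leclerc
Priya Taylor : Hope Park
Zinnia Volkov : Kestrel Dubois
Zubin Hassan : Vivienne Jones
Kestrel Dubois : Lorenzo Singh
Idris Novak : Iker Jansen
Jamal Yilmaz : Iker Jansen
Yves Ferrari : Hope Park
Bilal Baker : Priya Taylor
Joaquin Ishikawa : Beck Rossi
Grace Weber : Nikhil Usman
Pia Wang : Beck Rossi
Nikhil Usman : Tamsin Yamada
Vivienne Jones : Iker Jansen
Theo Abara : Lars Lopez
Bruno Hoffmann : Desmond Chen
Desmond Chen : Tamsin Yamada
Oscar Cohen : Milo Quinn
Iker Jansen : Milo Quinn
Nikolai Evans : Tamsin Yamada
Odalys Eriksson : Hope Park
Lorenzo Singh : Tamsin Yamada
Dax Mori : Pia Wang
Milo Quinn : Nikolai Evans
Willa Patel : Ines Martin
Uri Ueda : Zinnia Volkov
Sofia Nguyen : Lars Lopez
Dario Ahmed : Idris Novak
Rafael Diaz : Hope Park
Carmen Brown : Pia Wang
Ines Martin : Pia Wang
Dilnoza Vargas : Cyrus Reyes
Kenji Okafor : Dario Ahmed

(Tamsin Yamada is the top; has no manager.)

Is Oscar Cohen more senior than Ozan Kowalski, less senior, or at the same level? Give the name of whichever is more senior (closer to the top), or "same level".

Both Oscar Cohen and Ozan Kowalski are 3 levels below Tamsin Yamada.

same level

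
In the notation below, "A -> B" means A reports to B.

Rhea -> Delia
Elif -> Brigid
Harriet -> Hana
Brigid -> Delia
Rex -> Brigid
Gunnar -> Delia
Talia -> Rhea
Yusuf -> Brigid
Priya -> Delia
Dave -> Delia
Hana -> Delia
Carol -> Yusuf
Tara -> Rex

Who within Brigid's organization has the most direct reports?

Direct-report counts within Brigid's organization: Brigid has 3; Rex has 1; Yusuf has 1. The largest is 3, held by Brigid.

Brigid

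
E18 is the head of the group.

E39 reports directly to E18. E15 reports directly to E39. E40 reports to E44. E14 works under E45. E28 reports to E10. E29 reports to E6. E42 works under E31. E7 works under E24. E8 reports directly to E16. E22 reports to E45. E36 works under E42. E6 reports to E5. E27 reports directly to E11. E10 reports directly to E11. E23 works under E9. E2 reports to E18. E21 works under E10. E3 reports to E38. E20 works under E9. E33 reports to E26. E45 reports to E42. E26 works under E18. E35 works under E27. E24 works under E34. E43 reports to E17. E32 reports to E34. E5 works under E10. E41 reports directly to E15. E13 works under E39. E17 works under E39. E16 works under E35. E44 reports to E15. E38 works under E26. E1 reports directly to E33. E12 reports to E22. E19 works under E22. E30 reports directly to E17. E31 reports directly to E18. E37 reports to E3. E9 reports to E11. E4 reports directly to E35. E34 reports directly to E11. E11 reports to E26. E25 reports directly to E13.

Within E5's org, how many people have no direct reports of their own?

1

The only person in E5's organization with no one reporting to them is E29. That is 1.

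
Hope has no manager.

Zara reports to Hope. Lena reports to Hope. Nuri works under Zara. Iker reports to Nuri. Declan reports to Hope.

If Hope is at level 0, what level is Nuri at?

Chain from Nuri up to Hope: Nuri → Zara → Hope. That is 2 steps up, so Nuri is 2 levels below Hope.

2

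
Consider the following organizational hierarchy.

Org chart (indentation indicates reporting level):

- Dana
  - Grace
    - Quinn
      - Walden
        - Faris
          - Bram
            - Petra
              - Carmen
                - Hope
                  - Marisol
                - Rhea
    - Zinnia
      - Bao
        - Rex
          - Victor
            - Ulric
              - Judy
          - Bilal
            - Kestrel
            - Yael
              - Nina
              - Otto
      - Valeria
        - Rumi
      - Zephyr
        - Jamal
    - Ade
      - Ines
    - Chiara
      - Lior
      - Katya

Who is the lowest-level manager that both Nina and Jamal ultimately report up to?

Nina's chain of managers is Yael, Bilal, Rex, Bao, Zinnia, Grace, Dana. Jamal's chain of managers is Zephyr, Zinnia, Grace, Dana. The first manager that appears in both chains is Zinnia.

Zinnia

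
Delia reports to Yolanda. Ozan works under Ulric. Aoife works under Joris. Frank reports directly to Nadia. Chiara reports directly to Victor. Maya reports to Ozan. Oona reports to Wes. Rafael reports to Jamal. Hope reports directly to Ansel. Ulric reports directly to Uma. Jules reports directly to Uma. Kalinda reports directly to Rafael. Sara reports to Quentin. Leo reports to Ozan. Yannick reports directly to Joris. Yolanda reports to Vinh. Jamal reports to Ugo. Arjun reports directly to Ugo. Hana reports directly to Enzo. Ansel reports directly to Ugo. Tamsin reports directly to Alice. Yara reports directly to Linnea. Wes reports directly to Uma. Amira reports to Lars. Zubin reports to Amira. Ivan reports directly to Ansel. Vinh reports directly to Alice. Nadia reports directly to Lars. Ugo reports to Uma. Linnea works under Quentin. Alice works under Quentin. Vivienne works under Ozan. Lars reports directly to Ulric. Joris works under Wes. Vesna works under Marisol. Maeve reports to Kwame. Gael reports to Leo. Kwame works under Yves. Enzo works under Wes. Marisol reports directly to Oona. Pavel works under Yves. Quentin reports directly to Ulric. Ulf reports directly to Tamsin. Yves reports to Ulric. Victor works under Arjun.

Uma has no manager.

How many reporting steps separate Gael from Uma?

4

Chain from Gael up to Uma: Gael → Leo → Ozan → Ulric → Uma. That is 4 steps up, so Gael is 4 levels below Uma.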